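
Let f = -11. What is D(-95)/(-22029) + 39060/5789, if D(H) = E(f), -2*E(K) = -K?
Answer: 245852737/36435966 ≈ 6.7475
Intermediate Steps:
E(K) = K/2 (E(K) = -(-1)*K/2 = K/2)
D(H) = -11/2 (D(H) = (½)*(-11) = -11/2)
D(-95)/(-22029) + 39060/5789 = -11/2/(-22029) + 39060/5789 = -11/2*(-1/22029) + 39060*(1/5789) = 11/44058 + 5580/827 = 245852737/36435966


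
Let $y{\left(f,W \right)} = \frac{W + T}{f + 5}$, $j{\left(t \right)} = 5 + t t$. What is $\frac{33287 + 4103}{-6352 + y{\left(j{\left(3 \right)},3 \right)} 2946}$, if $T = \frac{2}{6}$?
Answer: $- \frac{355205}{55434} \approx -6.4077$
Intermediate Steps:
$T = \frac{1}{3}$ ($T = 2 \cdot \frac{1}{6} = \frac{1}{3} \approx 0.33333$)
$j{\left(t \right)} = 5 + t^{2}$
$y{\left(f,W \right)} = \frac{\frac{1}{3} + W}{5 + f}$ ($y{\left(f,W \right)} = \frac{W + \frac{1}{3}}{f + 5} = \frac{\frac{1}{3} + W}{5 + f}$)
$\frac{33287 + 4103}{-6352 + y{\left(j{\left(3 \right)},3 \right)} 2946} = \frac{33287 + 4103}{-6352 + \frac{\frac{1}{3} + 3}{5 + \left(5 + 3^{2}\right)} 2946} = \frac{37390}{-6352 + \frac{1}{5 + \left(5 + 9\right)} \frac{10}{3} \cdot 2946} = \frac{37390}{-6352 + \frac{1}{5 + 14} \cdot \frac{10}{3} \cdot 2946} = \frac{37390}{-6352 + \frac{1}{19} \cdot \frac{10}{3} \cdot 2946} = \frac{37390}{-6352 + \frac{10}{57} \cdot 2946} = \frac{37390}{-6352 + \frac{9820}{19}} = \frac{37390}{- \frac{110868}{19}} = 37390 \left(- \frac{19}{110868}\right) = - \frac{355205}{55434}$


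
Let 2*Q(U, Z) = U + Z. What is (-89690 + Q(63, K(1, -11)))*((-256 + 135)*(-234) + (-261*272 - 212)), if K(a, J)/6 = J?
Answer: 3846868435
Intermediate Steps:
K(a, J) = 6*J
Q(U, Z) = U/2 + Z/2 (Q(U, Z) = (U + Z)/2 = U/2 + Z/2)
(-89690 + Q(63, K(1, -11)))*((-256 + 135)*(-234) + (-261*272 - 212)) = (-89690 + ((1/2)*63 + (6*(-11))/2))*((-256 + 135)*(-234) + (-261*272 - 212)) = (-89690 + (63/2 + (1/2)*(-66)))*(-121*(-234) + (-70992 - 212)) = (-89690 + (63/2 - 33))*(28314 - 71204) = (-89690 - 3/2)*(-42890) = -179383/2*(-42890) = 3846868435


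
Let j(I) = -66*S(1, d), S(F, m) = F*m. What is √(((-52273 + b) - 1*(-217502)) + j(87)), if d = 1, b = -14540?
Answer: √150623 ≈ 388.10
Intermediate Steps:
j(I) = -66
√(((-52273 + b) - 1*(-217502)) + j(87)) = √(((-52273 - 14540) - 1*(-217502)) - 66) = √((-66813 + 217502) - 66) = √(150689 - 66) = √150623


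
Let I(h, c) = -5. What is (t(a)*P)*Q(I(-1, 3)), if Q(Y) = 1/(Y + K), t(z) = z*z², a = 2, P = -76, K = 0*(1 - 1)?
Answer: 608/5 ≈ 121.60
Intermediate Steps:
K = 0 (K = 0*0 = 0)
t(z) = z³
Q(Y) = 1/Y (Q(Y) = 1/(Y + 0) = 1/Y)
(t(a)*P)*Q(I(-1, 3)) = (2³*(-76))/(-5) = (8*(-76))*(-⅕) = -608*(-⅕) = 608/5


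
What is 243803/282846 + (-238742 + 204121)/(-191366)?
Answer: 14112004066/13531776909 ≈ 1.0429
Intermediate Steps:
243803/282846 + (-238742 + 204121)/(-191366) = 243803*(1/282846) - 34621*(-1/191366) = 243803/282846 + 34621/191366 = 14112004066/13531776909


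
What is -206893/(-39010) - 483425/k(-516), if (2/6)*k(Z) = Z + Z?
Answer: 9749474989/60387480 ≈ 161.45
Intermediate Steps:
k(Z) = 6*Z (k(Z) = 3*(Z + Z) = 3*(2*Z) = 6*Z)
-206893/(-39010) - 483425/k(-516) = -206893/(-39010) - 483425/(6*(-516)) = -206893*(-1/39010) - 483425/(-3096) = 206893/39010 - 483425*(-1/3096) = 206893/39010 + 483425/3096 = 9749474989/60387480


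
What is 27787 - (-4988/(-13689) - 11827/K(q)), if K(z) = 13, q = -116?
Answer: 392825086/13689 ≈ 28696.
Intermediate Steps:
27787 - (-4988/(-13689) - 11827/K(q)) = 27787 - (-4988/(-13689) - 11827/13) = 27787 - (-4988*(-1/13689) - 11827*1/13) = 27787 - (4988/13689 - 11827/13) = 27787 - 1*(-12448843/13689) = 27787 + 12448843/13689 = 392825086/13689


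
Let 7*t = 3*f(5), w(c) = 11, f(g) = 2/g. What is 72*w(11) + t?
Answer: 27726/35 ≈ 792.17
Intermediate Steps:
t = 6/35 (t = (3*(2/5))/7 = (1/7)*(6/5) = 6/35 ≈ 0.17143)
72*w(11) + t = 72*11 + 6/35 = 792 + 6/35 = 27726/35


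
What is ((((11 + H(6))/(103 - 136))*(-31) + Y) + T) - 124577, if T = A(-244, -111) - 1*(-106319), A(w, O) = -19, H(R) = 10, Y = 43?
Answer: -200357/11 ≈ -18214.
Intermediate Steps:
T = 106300 (T = -19 - 1*(-106319) = -19 + 106319 = 106300)
((((11 + H(6))/(103 - 136))*(-31) + Y) + T) - 124577 = ((((11 + 10)/(103 - 136))*(-31) + 43) + 106300) - 124577 = (((21/(-33))*(-31) + 43) + 106300) - 124577 = (((21*(-1/33))*(-31) + 43) + 106300) - 124577 = ((-7/11*(-31) + 43) + 106300) - 124577 = ((217/11 + 43) + 106300) - 124577 = (690/11 + 106300) - 124577 = 1169990/11 - 124577 = -200357/11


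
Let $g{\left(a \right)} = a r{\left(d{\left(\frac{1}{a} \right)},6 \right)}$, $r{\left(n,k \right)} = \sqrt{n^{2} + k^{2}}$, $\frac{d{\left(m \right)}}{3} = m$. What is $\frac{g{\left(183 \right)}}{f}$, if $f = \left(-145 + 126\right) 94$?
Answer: $- \frac{3 \sqrt{133957}}{1786} \approx -0.61478$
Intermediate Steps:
$d{\left(m \right)} = 3 m$
$r{\left(n,k \right)} = \sqrt{k^{2} + n^{2}}$
$g{\left(a \right)} = a \sqrt{36 + \frac{9}{a^{2}}}$ ($g{\left(a \right)} = a \sqrt{6^{2} + \left(\frac{3}{a}\right)^{2}} = a \sqrt{36 + \frac{9}{a^{2}}}$)
$f = -1786$ ($f = \left(-19\right) 94 = -1786$)
$\frac{g{\left(183 \right)}}{f} = \frac{3 \cdot 183 \sqrt{4 + \frac{1}{33489}}}{-1786} = 3 \cdot 183 \sqrt{4 + \frac{1}{33489}} \left(- \frac{1}{1786}\right) = 3 \cdot 183 \sqrt{\frac{133957}{33489}} \left(- \frac{1}{1786}\right) = 3 \cdot 183 \frac{\sqrt{133957}}{183} \left(- \frac{1}{1786}\right) = 3 \sqrt{133957} \left(- \frac{1}{1786}\right) = - \frac{3 \sqrt{133957}}{1786}$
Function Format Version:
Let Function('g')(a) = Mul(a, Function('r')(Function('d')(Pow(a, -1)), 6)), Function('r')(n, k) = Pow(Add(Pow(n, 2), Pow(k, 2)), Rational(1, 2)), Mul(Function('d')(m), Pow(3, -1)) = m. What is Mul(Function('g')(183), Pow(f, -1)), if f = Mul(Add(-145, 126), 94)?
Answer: Mul(Rational(-3, 1786), Pow(133957, Rational(1, 2))) ≈ -0.61478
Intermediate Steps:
Function('d')(m) = Mul(3, m)
Function('r')(n, k) = Pow(Add(Pow(k, 2), Pow(n, 2)), Rational(1, 2))
Function('g')(a) = Mul(a, Pow(Add(36, Mul(9, Pow(a, -2))), Rational(1, 2))) (Function('g')(a) = Mul(a, Pow(Add(Pow(6, 2), Pow(Mul(3, Pow(a, -1)), 2)), Rational(1, 2))) = Mul(a, Pow(Add(36, Mul(9, Pow(a, -2))), Rational(1, 2))))
f = -1786 (f = Mul(-19, 94) = -1786)
Mul(Function('g')(183), Pow(f, -1)) = Mul(Mul(3, 183, Pow(Add(4, Pow(183, -2)), Rational(1, 2))), Pow(-1786, -1)) = Mul(Mul(3, 183, Pow(Add(4, Rational(1, 33489)), Rational(1, 2))), Rational(-1, 1786)) = Mul(Mul(3, 183, Pow(Rational(133957, 33489), Rational(1, 2))), Rational(-1, 1786)) = Mul(Mul(3, 183, Mul(Rational(1, 183), Pow(133957, Rational(1, 2)))), Rational(-1, 1786)) = Mul(Mul(3, Pow(133957, Rational(1, 2))), Rational(-1, 1786)) = Mul(Rational(-3, 1786), Pow(133957, Rational(1, 2)))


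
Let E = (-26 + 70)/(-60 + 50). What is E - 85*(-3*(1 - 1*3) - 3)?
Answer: -1297/5 ≈ -259.40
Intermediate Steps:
E = -22/5 (E = 44/(-10) = 44*(-⅒) = -22/5 ≈ -4.4000)
E - 85*(-3*(1 - 1*3) - 3) = -22/5 - 85*(-3*(1 - 1*3) - 3) = -22/5 - 85*(-3*(1 - 3) - 3) = -22/5 - 85*(-3*(-2) - 3) = -22/5 - 85*(6 - 3) = -22/5 - 85*3 = -22/5 - 255 = -1297/5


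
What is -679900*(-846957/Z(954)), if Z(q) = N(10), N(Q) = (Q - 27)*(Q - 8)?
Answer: -16936648950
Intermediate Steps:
N(Q) = (-27 + Q)*(-8 + Q)
Z(q) = -34 (Z(q) = 216 + 10² - 35*10 = 216 + 100 - 350 = -34)
-679900*(-846957/Z(954)) = -679900/((-34/(-846957))) = -679900/((-34*(-1/846957))) = -679900/2/49821 = -679900*49821/2 = -16936648950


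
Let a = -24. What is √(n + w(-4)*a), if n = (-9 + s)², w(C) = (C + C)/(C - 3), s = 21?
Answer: 4*√357/7 ≈ 10.797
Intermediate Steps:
w(C) = 2*C/(-3 + C) (w(C) = (2*C)/(-3 + C) = 2*C/(-3 + C))
n = 144 (n = (-9 + 21)² = 12² = 144)
√(n + w(-4)*a) = √(144 + (2*(-4)/(-3 - 4))*(-24)) = √(144 + (2*(-4)/(-7))*(-24)) = √(144 + (2*(-4)*(-⅐))*(-24)) = √(144 + (8/7)*(-24)) = √(144 - 192/7) = √(816/7) = 4*√357/7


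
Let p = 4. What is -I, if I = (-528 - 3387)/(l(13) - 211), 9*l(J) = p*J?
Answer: -35235/1847 ≈ -19.077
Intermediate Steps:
l(J) = 4*J/9 (l(J) = (4*J)/9 = 4*J/9)
I = 35235/1847 (I = (-528 - 3387)/((4/9)*13 - 211) = -3915/(52/9 - 211) = -3915/(-1847/9) = -3915*(-9/1847) = 35235/1847 ≈ 19.077)
-I = -1*35235/1847 = -35235/1847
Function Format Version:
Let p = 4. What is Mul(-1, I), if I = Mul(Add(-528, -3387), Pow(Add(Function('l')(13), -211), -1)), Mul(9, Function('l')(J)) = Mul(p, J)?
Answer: Rational(-35235, 1847) ≈ -19.077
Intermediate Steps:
Function('l')(J) = Mul(Rational(4, 9), J) (Function('l')(J) = Mul(Rational(1, 9), Mul(4, J)) = Mul(Rational(4, 9), J))
I = Rational(35235, 1847) (I = Mul(Add(-528, -3387), Pow(Add(Mul(Rational(4, 9), 13), -211), -1)) = Mul(-3915, Pow(Add(Rational(52, 9), -211), -1)) = Mul(-3915, Pow(Rational(-1847, 9), -1)) = Mul(-3915, Rational(-9, 1847)) = Rational(35235, 1847) ≈ 19.077)
Mul(-1, I) = Mul(-1, Rational(35235, 1847)) = Rational(-35235, 1847)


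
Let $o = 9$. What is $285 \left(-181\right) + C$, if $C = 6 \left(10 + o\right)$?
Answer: $-51471$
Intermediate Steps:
$C = 114$ ($C = 6 \left(10 + 9\right) = 6 \cdot 19 = 114$)
$285 \left(-181\right) + C = 285 \left(-181\right) + 114 = -51585 + 114 = -51471$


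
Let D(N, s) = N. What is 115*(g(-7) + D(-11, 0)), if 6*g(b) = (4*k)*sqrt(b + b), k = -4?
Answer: -1265 - 920*I*sqrt(14)/3 ≈ -1265.0 - 1147.4*I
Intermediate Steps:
g(b) = -8*sqrt(2)*sqrt(b)/3 (g(b) = ((4*(-4))*sqrt(b + b))/6 = (-16*sqrt(2)*sqrt(b))/6 = -8*sqrt(2)*sqrt(b)/3)
115*(g(-7) + D(-11, 0)) = 115*(-8*sqrt(2)*sqrt(-7)/3 - 11) = 115*(-8*sqrt(2)*I*sqrt(7)/3 - 11) = 115*(-8*I*sqrt(14)/3 - 11) = 115*(-11 - 8*I*sqrt(14)/3) = -1265 - 920*I*sqrt(14)/3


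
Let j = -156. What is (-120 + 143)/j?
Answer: -23/156 ≈ -0.14744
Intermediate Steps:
(-120 + 143)/j = (-120 + 143)/(-156) = -1/156*23 = -23/156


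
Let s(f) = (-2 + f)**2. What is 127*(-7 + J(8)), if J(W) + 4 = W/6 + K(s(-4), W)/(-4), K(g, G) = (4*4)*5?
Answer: -11303/3 ≈ -3767.7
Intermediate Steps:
K(g, G) = 80 (K(g, G) = 16*5 = 80)
J(W) = -24 + W/6 (J(W) = -4 + (W/6 + 80/(-4)) = -4 + (W*(1/6) + 80*(-1/4)) = -4 + (W/6 - 20) = -4 + (-20 + W/6) = -24 + W/6)
127*(-7 + J(8)) = 127*(-7 + (-24 + (1/6)*8)) = 127*(-7 + (-24 + 4/3)) = 127*(-7 - 68/3) = 127*(-89/3) = -11303/3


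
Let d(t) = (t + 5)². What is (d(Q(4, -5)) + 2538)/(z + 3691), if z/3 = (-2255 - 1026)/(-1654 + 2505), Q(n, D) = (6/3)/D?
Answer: 54446129/78279950 ≈ 0.69553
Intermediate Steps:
Q(n, D) = 2/D (Q(n, D) = (6*(⅓))/D = 2/D)
d(t) = (5 + t)²
z = -9843/851 (z = 3*((-2255 - 1026)/(-1654 + 2505)) = 3*(-3281/851) = -9843/851 ≈ -11.566)
(d(Q(4, -5)) + 2538)/(z + 3691) = ((5 + 2/(-5))² + 2538)/(-9843/851 + 3691) = ((5 + 2*(-⅕))² + 2538)/(3131198/851) = ((5 - ⅖)² + 2538)*(851/3131198) = ((23/5)² + 2538)*(851/3131198) = (529/25 + 2538)*(851/3131198) = (63979/25)*(851/3131198) = 54446129/78279950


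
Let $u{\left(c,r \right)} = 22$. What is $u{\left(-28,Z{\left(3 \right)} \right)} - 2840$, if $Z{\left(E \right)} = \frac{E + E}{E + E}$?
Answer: $-2818$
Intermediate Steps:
$Z{\left(E \right)} = 1$ ($Z{\left(E \right)} = \frac{2 E}{2 E} = 2 E \frac{1}{2 E} = 1$)
$u{\left(-28,Z{\left(3 \right)} \right)} - 2840 = 22 - 2840 = -2818$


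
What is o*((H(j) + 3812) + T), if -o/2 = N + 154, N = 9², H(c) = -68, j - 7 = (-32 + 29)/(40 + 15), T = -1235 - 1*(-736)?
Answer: -1525150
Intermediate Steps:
T = -499 (T = -1235 + 736 = -499)
j = 382/55 (j = 7 + (-32 + 29)/(40 + 15) = 7 - 3/55 = 382/55 ≈ 6.9455)
N = 81
o = -470 (o = -2*(81 + 154) = -2*235 = -470)
o*((H(j) + 3812) + T) = -470*((-68 + 3812) - 499) = -470*(3744 - 499) = -470*3245 = -1525150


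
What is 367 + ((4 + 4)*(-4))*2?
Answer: 303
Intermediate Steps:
367 + ((4 + 4)*(-4))*2 = 367 + (8*(-4))*2 = 367 - 32*2 = 367 - 64 = 303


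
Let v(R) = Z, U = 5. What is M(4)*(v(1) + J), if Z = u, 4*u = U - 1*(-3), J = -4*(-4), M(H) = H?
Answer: 72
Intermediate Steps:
J = 16
u = 2 (u = (5 - 1*(-3))/4 = (5 + 3)/4 = (1/4)*8 = 2)
Z = 2
v(R) = 2
M(4)*(v(1) + J) = 4*(2 + 16) = 4*18 = 72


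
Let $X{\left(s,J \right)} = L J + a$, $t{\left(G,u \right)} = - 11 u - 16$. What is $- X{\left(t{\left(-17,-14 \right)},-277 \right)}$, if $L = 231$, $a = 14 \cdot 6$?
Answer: $63903$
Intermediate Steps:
$a = 84$
$t{\left(G,u \right)} = -16 - 11 u$
$X{\left(s,J \right)} = 84 + 231 J$ ($X{\left(s,J \right)} = 231 J + 84 = 84 + 231 J$)
$- X{\left(t{\left(-17,-14 \right)},-277 \right)} = - (84 + 231 \left(-277\right)) = - (84 - 63987) = \left(-1\right) \left(-63903\right) = 63903$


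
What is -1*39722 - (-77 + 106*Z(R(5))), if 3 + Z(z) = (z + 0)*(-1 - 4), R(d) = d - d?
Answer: -39327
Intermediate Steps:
R(d) = 0
Z(z) = -3 - 5*z (Z(z) = -3 + (z + 0)*(-1 - 4) = -3 + z*(-5) = -3 - 5*z)
-1*39722 - (-77 + 106*Z(R(5))) = -1*39722 - (-77 + 106*(-3 - 5*0)) = -39722 - (-77 + 106*(-3 + 0)) = -39722 - (-77 + 106*(-3)) = -39722 - (-77 - 318) = -39722 - 1*(-395) = -39722 + 395 = -39327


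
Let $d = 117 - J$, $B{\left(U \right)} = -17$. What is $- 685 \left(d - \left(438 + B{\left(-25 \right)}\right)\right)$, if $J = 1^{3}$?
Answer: $208925$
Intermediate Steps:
$J = 1$
$d = 116$ ($d = 117 - 1 = 116$)
$- 685 \left(d - \left(438 + B{\left(-25 \right)}\right)\right) = - 685 \left(116 - 421\right) = \left(-685\right) \left(-305\right) = 208925$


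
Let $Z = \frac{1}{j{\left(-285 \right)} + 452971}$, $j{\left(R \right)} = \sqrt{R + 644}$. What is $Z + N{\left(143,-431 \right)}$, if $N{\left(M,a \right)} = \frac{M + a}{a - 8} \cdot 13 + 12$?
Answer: $\frac{1849106929910053}{90075216925598} - \frac{\sqrt{359}}{205182726482} \approx 20.528$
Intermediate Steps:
$j{\left(R \right)} = \sqrt{644 + R}$
$N{\left(M,a \right)} = 12 + \frac{13 \left(M + a\right)}{-8 + a}$ ($N{\left(M,a \right)} = \frac{M + a}{-8 + a} 13 + 12 = \frac{13 \left(M + a\right)}{-8 + a} + 12 = 12 + \frac{13 \left(M + a\right)}{-8 + a}$)
$Z = \frac{1}{452971 + \sqrt{359}}$ ($Z = \frac{1}{\sqrt{644 - 285} + 452971} = \frac{1}{\sqrt{359} + 452971} = \frac{1}{452971 + \sqrt{359}} \approx 2.2076 \cdot 10^{-6}$)
$Z + N{\left(143,-431 \right)} = \left(\frac{452971}{205182726482} - \frac{\sqrt{359}}{205182726482}\right) + \frac{-96 + 13 \cdot 143 + 25 \left(-431\right)}{-8 - 431} = \left(\frac{452971}{205182726482} - \frac{\sqrt{359}}{205182726482}\right) + \frac{-96 + 1859 - 10775}{-439} = \left(\frac{452971}{205182726482} - \frac{\sqrt{359}}{205182726482}\right) - - \frac{9012}{439} = \left(\frac{452971}{205182726482} - \frac{\sqrt{359}}{205182726482}\right) + \frac{9012}{439} = \frac{1849106929910053}{90075216925598} - \frac{\sqrt{359}}{205182726482}$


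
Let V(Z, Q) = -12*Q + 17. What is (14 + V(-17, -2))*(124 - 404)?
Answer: -15400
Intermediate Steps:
V(Z, Q) = 17 - 12*Q
(14 + V(-17, -2))*(124 - 404) = (14 + (17 - 12*(-2)))*(124 - 404) = (14 + (17 + 24))*(-280) = (14 + 41)*(-280) = 55*(-280) = -15400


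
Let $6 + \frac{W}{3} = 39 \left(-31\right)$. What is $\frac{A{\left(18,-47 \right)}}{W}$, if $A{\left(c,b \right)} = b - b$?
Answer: $0$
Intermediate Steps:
$A{\left(c,b \right)} = 0$
$W = -3645$ ($W = -18 + 3 \cdot 39 \left(-31\right) = -18 + 3 \left(-1209\right) = -18 - 3627 = -3645$)
$\frac{A{\left(18,-47 \right)}}{W} = \frac{0}{-3645} = 0 \left(- \frac{1}{3645}\right) = 0$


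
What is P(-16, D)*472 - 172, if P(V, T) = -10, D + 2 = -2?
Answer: -4892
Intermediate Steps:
D = -4 (D = -2 - 2 = -4)
P(-16, D)*472 - 172 = -10*472 - 172 = -4720 - 172 = -4892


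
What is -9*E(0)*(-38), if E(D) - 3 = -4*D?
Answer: 1026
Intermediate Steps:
E(D) = 3 - 4*D
-9*E(0)*(-38) = -9*(3 - 4*0)*(-38) = -9*(3 + 0)*(-38) = -9*3*(-38) = -27*(-38) = 1026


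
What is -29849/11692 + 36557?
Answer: 427394595/11692 ≈ 36554.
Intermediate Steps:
-29849/11692 + 36557 = 427394595/11692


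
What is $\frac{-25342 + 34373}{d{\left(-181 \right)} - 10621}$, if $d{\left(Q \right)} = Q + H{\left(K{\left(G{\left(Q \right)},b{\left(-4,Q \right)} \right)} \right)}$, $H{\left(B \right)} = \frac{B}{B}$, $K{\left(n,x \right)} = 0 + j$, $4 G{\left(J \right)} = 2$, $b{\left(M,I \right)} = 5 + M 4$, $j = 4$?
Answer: $- \frac{9031}{10801} \approx -0.83613$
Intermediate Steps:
$b{\left(M,I \right)} = 5 + 4 M$
$G{\left(J \right)} = \frac{1}{2}$ ($G{\left(J \right)} = \frac{1}{4} \cdot 2 = \frac{1}{2}$)
$K{\left(n,x \right)} = 4$ ($K{\left(n,x \right)} = 0 + 4 = 4$)
$H{\left(B \right)} = 1$
$d{\left(Q \right)} = 1 + Q$ ($d{\left(Q \right)} = Q + 1 = 1 + Q$)
$\frac{-25342 + 34373}{d{\left(-181 \right)} - 10621} = \frac{-25342 + 34373}{\left(1 - 181\right) - 10621} = \frac{9031}{-180 - 10621} = \frac{9031}{-10801} = 9031 \left(- \frac{1}{10801}\right) = - \frac{9031}{10801}$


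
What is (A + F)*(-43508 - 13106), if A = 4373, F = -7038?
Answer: 150876310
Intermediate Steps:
(A + F)*(-43508 - 13106) = (4373 - 7038)*(-43508 - 13106) = -2665*(-56614) = 150876310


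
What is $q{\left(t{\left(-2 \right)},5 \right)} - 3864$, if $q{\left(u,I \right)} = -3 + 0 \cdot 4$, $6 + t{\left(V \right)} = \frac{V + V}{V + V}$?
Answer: $-3867$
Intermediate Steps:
$t{\left(V \right)} = -5$ ($t{\left(V \right)} = -6 + \frac{V + V}{V + V} = -6 + \frac{2 V}{2 V} = -6 + 2 V \frac{1}{2 V} = -6 + 1 = -5$)
$q{\left(u,I \right)} = -3$ ($q{\left(u,I \right)} = -3 + 0 = -3$)
$q{\left(t{\left(-2 \right)},5 \right)} - 3864 = -3 - 3864 = -3867$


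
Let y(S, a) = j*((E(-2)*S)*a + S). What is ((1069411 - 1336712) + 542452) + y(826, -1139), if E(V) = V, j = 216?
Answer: 406885215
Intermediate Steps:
y(S, a) = 216*S - 432*S*a (y(S, a) = 216*((-2*S)*a + S) = 216*(-2*S*a + S) = 216*(S - 2*S*a) = 216*S - 432*S*a)
((1069411 - 1336712) + 542452) + y(826, -1139) = ((1069411 - 1336712) + 542452) + 216*826*(1 - 2*(-1139)) = (-267301 + 542452) + 216*826*(1 + 2278) = 275151 + 216*826*2279 = 275151 + 406610064 = 406885215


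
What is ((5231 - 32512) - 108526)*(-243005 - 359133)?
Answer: 81774555366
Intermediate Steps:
((5231 - 32512) - 108526)*(-243005 - 359133) = (-27281 - 108526)*(-602138) = -135807*(-602138) = 81774555366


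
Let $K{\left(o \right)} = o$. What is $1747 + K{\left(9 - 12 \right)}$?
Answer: $1744$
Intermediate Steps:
$1747 + K{\left(9 - 12 \right)} = 1747 + \left(9 - 12\right) = 1747 - 3 = 1744$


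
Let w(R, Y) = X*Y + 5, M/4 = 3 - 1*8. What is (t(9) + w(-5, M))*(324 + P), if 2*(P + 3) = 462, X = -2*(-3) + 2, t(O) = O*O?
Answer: -40848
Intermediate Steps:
t(O) = O²
X = 8 (X = 6 + 2 = 8)
P = 228 (P = -3 + (½)*462 = -3 + 231 = 228)
M = -20 (M = 4*(3 - 1*8) = 4*(3 - 8) = 4*(-5) = -20)
w(R, Y) = 5 + 8*Y (w(R, Y) = 8*Y + 5 = 5 + 8*Y)
(t(9) + w(-5, M))*(324 + P) = (9² + (5 + 8*(-20)))*(324 + 228) = (81 + (5 - 160))*552 = (81 - 155)*552 = -74*552 = -40848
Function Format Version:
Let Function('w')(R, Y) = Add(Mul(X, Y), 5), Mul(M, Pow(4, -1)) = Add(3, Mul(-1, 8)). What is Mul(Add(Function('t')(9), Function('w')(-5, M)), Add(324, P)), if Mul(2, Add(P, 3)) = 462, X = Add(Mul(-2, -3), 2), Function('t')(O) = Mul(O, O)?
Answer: -40848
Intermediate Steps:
Function('t')(O) = Pow(O, 2)
X = 8 (X = Add(6, 2) = 8)
P = 228 (P = Add(-3, Mul(Rational(1, 2), 462)) = Add(-3, 231) = 228)
M = -20 (M = Mul(4, Add(3, Mul(-1, 8))) = Mul(4, Add(3, -8)) = Mul(4, -5) = -20)
Function('w')(R, Y) = Add(5, Mul(8, Y)) (Function('w')(R, Y) = Add(Mul(8, Y), 5) = Add(5, Mul(8, Y)))
Mul(Add(Function('t')(9), Function('w')(-5, M)), Add(324, P)) = Mul(Add(Pow(9, 2), Add(5, Mul(8, -20))), Add(324, 228)) = Mul(Add(81, Add(5, -160)), 552) = Mul(Add(81, -155), 552) = Mul(-74, 552) = -40848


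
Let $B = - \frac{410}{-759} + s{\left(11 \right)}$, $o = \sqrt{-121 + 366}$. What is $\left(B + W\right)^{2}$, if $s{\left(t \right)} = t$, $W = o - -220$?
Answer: $\frac{31025335966}{576081} + \frac{2460346 \sqrt{5}}{759} \approx 61104.0$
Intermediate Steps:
$o = 7 \sqrt{5}$ ($o = \sqrt{245} = 7 \sqrt{5} \approx 15.652$)
$W = 220 + 7 \sqrt{5}$ ($W = 7 \sqrt{5} - -220 = 7 \sqrt{5} + 220 = 220 + 7 \sqrt{5} \approx 235.65$)
$B = \frac{8759}{759}$ ($B = - \frac{410}{-759} + 11 = \left(-410\right) \left(- \frac{1}{759}\right) + 11 = \frac{410}{759} + 11 = \frac{8759}{759} \approx 11.54$)
$\left(B + W\right)^{2} = \left(\frac{8759}{759} + \left(220 + 7 \sqrt{5}\right)\right)^{2} = \left(\frac{175739}{759} + 7 \sqrt{5}\right)^{2}$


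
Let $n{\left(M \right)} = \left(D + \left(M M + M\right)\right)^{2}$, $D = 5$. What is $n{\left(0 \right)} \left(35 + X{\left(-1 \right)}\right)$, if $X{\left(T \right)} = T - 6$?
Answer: $700$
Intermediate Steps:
$X{\left(T \right)} = -6 + T$
$n{\left(M \right)} = \left(5 + M + M^{2}\right)^{2}$ ($n{\left(M \right)} = \left(5 + \left(M M + M\right)\right)^{2} = \left(5 + \left(M^{2} + M\right)\right)^{2} = \left(5 + \left(M + M^{2}\right)\right)^{2} = \left(5 + M + M^{2}\right)^{2}$)
$n{\left(0 \right)} \left(35 + X{\left(-1 \right)}\right) = \left(5 + 0 + 0^{2}\right)^{2} \left(35 - 7\right) = \left(5 + 0 + 0\right)^{2} \left(35 - 7\right) = 5^{2} \cdot 28 = 25 \cdot 28 = 700$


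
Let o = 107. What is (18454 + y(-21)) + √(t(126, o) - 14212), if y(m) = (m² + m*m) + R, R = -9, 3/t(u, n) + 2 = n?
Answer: 19327 + I*√17409665/35 ≈ 19327.0 + 119.21*I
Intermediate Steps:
t(u, n) = 3/(-2 + n)
y(m) = -9 + 2*m² (y(m) = (m² + m*m) - 9 = (m² + m²) - 9 = 2*m² - 9 = -9 + 2*m²)
(18454 + y(-21)) + √(t(126, o) - 14212) = (18454 + (-9 + 2*(-21)²)) + √(3/(-2 + 107) - 14212) = (18454 + (-9 + 2*441)) + √(3/105 - 14212) = (18454 + (-9 + 882)) + √(3*(1/105) - 14212) = (18454 + 873) + √(1/35 - 14212) = 19327 + √(-497419/35) = 19327 + I*√17409665/35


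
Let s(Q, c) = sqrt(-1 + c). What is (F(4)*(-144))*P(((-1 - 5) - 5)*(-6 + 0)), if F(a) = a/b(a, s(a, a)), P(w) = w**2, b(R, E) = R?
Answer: -627264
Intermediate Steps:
F(a) = 1 (F(a) = a/a = 1)
(F(4)*(-144))*P(((-1 - 5) - 5)*(-6 + 0)) = (1*(-144))*(((-1 - 5) - 5)*(-6 + 0))**2 = -144*36*(-6 - 5)**2 = -144*(-11*(-6))**2 = -144*66**2 = -144*4356 = -627264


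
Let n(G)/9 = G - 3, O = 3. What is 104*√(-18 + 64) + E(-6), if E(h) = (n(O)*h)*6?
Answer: 104*√46 ≈ 705.36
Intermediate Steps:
n(G) = -27 + 9*G (n(G) = 9*(G - 3) = 9*(-3 + G) = -27 + 9*G)
E(h) = 0 (E(h) = ((-27 + 9*3)*h)*6 = ((-27 + 27)*h)*6 = (0*h)*6 = 0*6 = 0)
104*√(-18 + 64) + E(-6) = 104*√(-18 + 64) + 0 = 104*√46 + 0 = 104*√46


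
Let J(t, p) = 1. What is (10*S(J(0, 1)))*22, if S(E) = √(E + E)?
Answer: 220*√2 ≈ 311.13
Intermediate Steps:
S(E) = √2*√E (S(E) = √(2*E) = √2*√E)
(10*S(J(0, 1)))*22 = (10*(√2*√1))*22 = (10*(√2*1))*22 = (10*√2)*22 = 220*√2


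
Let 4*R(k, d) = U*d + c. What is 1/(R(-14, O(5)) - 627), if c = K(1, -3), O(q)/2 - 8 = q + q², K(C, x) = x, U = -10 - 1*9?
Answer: -4/3955 ≈ -0.0010114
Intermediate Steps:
U = -19 (U = -10 - 9 = -19)
O(q) = 16 + 2*q + 2*q² (O(q) = 16 + 2*(q + q²) = 16 + (2*q + 2*q²) = 16 + 2*q + 2*q²)
c = -3
R(k, d) = -¾ - 19*d/4 (R(k, d) = (-19*d - 3)/4 = (-3 - 19*d)/4 = -¾ - 19*d/4)
1/(R(-14, O(5)) - 627) = 1/((-¾ - 19*(16 + 2*5 + 2*5²)/4) - 627) = 1/((-¾ - 19*(16 + 10 + 2*25)/4) - 627) = 1/((-¾ - 19*(16 + 10 + 50)/4) - 627) = 1/((-¾ - 19/4*76) - 627) = 1/((-¾ - 361) - 627) = 1/(-1447/4 - 627) = 1/(-3955/4) = -4/3955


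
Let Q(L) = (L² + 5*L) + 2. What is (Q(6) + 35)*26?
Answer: 2678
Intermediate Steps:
Q(L) = 2 + L² + 5*L
(Q(6) + 35)*26 = ((2 + 6² + 5*6) + 35)*26 = ((2 + 36 + 30) + 35)*26 = (68 + 35)*26 = 103*26 = 2678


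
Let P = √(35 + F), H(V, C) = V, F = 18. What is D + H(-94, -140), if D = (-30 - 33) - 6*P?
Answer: -157 - 6*√53 ≈ -200.68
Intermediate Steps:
P = √53 (P = √(35 + 18) = √53 ≈ 7.2801)
D = -63 - 6*√53 (D = (-30 - 33) - 6*√53 = -63 - 6*√53 ≈ -106.68)
D + H(-94, -140) = (-63 - 6*√53) - 94 = -157 - 6*√53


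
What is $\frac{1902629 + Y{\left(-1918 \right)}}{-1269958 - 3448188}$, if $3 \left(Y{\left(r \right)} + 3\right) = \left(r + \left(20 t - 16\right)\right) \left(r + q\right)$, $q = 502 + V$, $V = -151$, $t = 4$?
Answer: $- \frac{1435516}{2359073} \approx -0.60851$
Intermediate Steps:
$q = 351$ ($q = 502 - 151 = 351$)
$Y{\left(r \right)} = -3 + \frac{\left(64 + r\right) \left(351 + r\right)}{3}$ ($Y{\left(r \right)} = -3 + \frac{\left(r + \left(20 \cdot 4 - 16\right)\right) \left(r + 351\right)}{3} = -3 + \frac{\left(r + \left(80 - 16\right)\right) \left(351 + r\right)}{3} = -3 + \frac{\left(r + 64\right) \left(351 + r\right)}{3} = -3 + \frac{\left(64 + r\right) \left(351 + r\right)}{3}$)
$\frac{1902629 + Y{\left(-1918 \right)}}{-1269958 - 3448188} = \frac{1902629 + \left(7485 + \frac{\left(-1918\right)^{2}}{3} + \frac{415}{3} \left(-1918\right)\right)}{-1269958 - 3448188} = \frac{1902629 + \left(7485 + \frac{1}{3} \cdot 3678724 - \frac{795970}{3}\right)}{-4718146} = \left(1902629 + \left(7485 + \frac{3678724}{3} - \frac{795970}{3}\right)\right) \left(- \frac{1}{4718146}\right) = \left(1902629 + 968403\right) \left(- \frac{1}{4718146}\right) = 2871032 \left(- \frac{1}{4718146}\right) = - \frac{1435516}{2359073}$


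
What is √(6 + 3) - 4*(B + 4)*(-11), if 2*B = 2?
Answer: 223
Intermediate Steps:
B = 1 (B = (½)*2 = 1)
√(6 + 3) - 4*(B + 4)*(-11) = √(6 + 3) - 4*(1 + 4)*(-11) = √9 - 4*5*(-11) = 3 - 20*(-11) = 3 + 220 = 223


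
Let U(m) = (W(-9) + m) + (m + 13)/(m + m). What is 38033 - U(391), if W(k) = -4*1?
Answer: 14719384/391 ≈ 37646.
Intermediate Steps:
W(k) = -4
U(m) = -4 + m + (13 + m)/(2*m) (U(m) = (-4 + m) + (m + 13)/(m + m) = (-4 + m) + (13 + m)/((2*m)) = (-4 + m) + (13 + m)*(1/(2*m)) = (-4 + m) + (13 + m)/(2*m) = -4 + m + (13 + m)/(2*m))
38033 - U(391) = 38033 - (-7/2 + 391 + (13/2)/391) = 38033 - (-7/2 + 391 + (13/2)*(1/391)) = 38033 - (-7/2 + 391 + 13/782) = 38033 - 1*151519/391 = 38033 - 151519/391 = 14719384/391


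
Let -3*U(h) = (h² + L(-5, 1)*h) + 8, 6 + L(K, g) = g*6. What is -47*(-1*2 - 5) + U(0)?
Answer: 979/3 ≈ 326.33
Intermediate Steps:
L(K, g) = -6 + 6*g (L(K, g) = -6 + g*6 = -6 + 6*g)
U(h) = -8/3 - h²/3 (U(h) = -((h² + (-6 + 6*1)*h) + 8)/3 = -((h² + (-6 + 6)*h) + 8)/3 = -((h² + 0*h) + 8)/3 = -((h² + 0) + 8)/3 = -(h² + 8)/3 = -(8 + h²)/3 = -8/3 - h²/3)
-47*(-1*2 - 5) + U(0) = -47*(-1*2 - 5) + (-8/3 - ⅓*0²) = -47*(-2 - 5) + (-8/3 - ⅓*0) = -47*(-7) + (-8/3 + 0) = 329 - 8/3 = 979/3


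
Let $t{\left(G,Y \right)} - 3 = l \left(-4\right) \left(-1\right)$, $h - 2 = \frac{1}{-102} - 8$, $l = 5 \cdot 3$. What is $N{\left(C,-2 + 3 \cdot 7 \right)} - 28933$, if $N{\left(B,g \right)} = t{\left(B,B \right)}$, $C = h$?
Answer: $-28870$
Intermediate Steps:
$l = 15$
$h = - \frac{613}{102}$ ($h = 2 - \left(8 - \frac{1}{-102}\right) = 2 - \frac{817}{102} = - \frac{613}{102} \approx -6.0098$)
$t{\left(G,Y \right)} = 63$ ($t{\left(G,Y \right)} = 3 + 15 \left(-4\right) \left(-1\right) = 3 - -60 = 3 + 60 = 63$)
$C = - \frac{613}{102} \approx -6.0098$
$N{\left(B,g \right)} = 63$
$N{\left(C,-2 + 3 \cdot 7 \right)} - 28933 = 63 - 28933 = -28870$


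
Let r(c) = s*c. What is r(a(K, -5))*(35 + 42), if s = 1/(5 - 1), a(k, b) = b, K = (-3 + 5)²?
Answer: -385/4 ≈ -96.250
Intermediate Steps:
K = 4 (K = 2² = 4)
s = ¼ (s = 1/4 = ¼ ≈ 0.25000)
r(c) = c/4
r(a(K, -5))*(35 + 42) = ((¼)*(-5))*(35 + 42) = -5/4*77 = -385/4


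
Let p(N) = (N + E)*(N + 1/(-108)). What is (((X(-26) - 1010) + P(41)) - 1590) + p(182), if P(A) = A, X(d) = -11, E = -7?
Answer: 3162065/108 ≈ 29278.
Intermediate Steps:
p(N) = (-7 + N)*(-1/108 + N) (p(N) = (N - 7)*(N + 1/(-108)) = (-7 + N)*(N - 1/108) = (-7 + N)*(-1/108 + N))
(((X(-26) - 1010) + P(41)) - 1590) + p(182) = (((-11 - 1010) + 41) - 1590) + (7/108 + 182² - 757/108*182) = ((-1021 + 41) - 1590) + (7/108 + 33124 - 68887/54) = (-980 - 1590) + 3439625/108 = -2570 + 3439625/108 = 3162065/108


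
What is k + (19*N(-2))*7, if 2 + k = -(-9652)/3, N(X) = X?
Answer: 8848/3 ≈ 2949.3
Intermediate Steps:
k = 9646/3 (k = -2 - (-9652)/3 = -2 - 2413*(-4/3) = -2 + 9652/3 = 9646/3 ≈ 3215.3)
k + (19*N(-2))*7 = 9646/3 + (19*(-2))*7 = 9646/3 - 38*7 = 9646/3 - 266 = 8848/3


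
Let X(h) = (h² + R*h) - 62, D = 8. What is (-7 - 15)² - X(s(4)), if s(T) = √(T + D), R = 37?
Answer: 534 - 74*√3 ≈ 405.83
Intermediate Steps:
s(T) = √(8 + T) (s(T) = √(T + 8) = √(8 + T))
X(h) = -62 + h² + 37*h (X(h) = (h² + 37*h) - 62 = -62 + h² + 37*h)
(-7 - 15)² - X(s(4)) = (-7 - 15)² - (-62 + (√(8 + 4))² + 37*√(8 + 4)) = (-22)² - (-62 + (√12)² + 37*√12) = 484 - (-62 + (2*√3)² + 37*(2*√3)) = 484 - (-62 + 12 + 74*√3) = 484 - (-50 + 74*√3) = 484 + (50 - 74*√3) = 534 - 74*√3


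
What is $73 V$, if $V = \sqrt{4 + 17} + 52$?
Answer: $3796 + 73 \sqrt{21} \approx 4130.5$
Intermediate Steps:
$V = 52 + \sqrt{21}$ ($V = \sqrt{21} + 52 = 52 + \sqrt{21} \approx 56.583$)
$73 V = 73 \left(52 + \sqrt{21}\right) = 3796 + 73 \sqrt{21}$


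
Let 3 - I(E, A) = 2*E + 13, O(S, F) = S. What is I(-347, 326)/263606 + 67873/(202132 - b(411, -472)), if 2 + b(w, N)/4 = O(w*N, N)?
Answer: 488440945/6785135196 ≈ 0.071987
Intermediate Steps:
b(w, N) = -8 + 4*N*w (b(w, N) = -8 + 4*(w*N) = -8 + 4*(N*w) = -8 + 4*N*w)
I(E, A) = -10 - 2*E (I(E, A) = 3 - (2*E + 13) = 3 - (13 + 2*E) = 3 + (-13 - 2*E) = -10 - 2*E)
I(-347, 326)/263606 + 67873/(202132 - b(411, -472)) = (-10 - 2*(-347))/263606 + 67873/(202132 - (-8 + 4*(-472)*411)) = (-10 + 694)*(1/263606) + 67873/(202132 - (-8 - 775968)) = 684*(1/263606) + 67873/(202132 - 1*(-775976)) = 18/6937 + 67873/(202132 + 775976) = 18/6937 + 67873/978108 = 488440945/6785135196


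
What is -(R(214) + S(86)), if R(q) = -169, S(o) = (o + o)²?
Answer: -29415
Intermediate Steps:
S(o) = 4*o² (S(o) = (2*o)² = 4*o²)
-(R(214) + S(86)) = -(-169 + 4*86²) = -(-169 + 4*7396) = -(-169 + 29584) = -1*29415 = -29415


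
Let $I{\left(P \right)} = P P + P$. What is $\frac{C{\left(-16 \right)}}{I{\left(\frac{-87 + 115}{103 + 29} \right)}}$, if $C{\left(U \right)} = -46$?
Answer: $- \frac{25047}{140} \approx -178.91$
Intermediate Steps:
$I{\left(P \right)} = P + P^{2}$ ($I{\left(P \right)} = P^{2} + P = P + P^{2}$)
$\frac{C{\left(-16 \right)}}{I{\left(\frac{-87 + 115}{103 + 29} \right)}} = - \frac{46}{\frac{-87 + 115}{103 + 29} \left(1 + \frac{-87 + 115}{103 + 29}\right)} = - \frac{46}{\frac{28}{132} \left(1 + \frac{28}{132}\right)} = - \frac{46}{28 \cdot \frac{1}{132} \left(1 + 28 \cdot \frac{1}{132}\right)} = - \frac{46}{\frac{7}{33} \left(1 + \frac{7}{33}\right)} = - \frac{46}{\frac{7}{33} \cdot \frac{40}{33}} = - \frac{46}{\frac{280}{1089}} = \left(-46\right) \frac{1089}{280} = - \frac{25047}{140}$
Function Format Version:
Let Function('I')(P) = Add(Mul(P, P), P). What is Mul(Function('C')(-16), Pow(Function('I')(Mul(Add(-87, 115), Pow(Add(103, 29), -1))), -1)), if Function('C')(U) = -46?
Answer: Rational(-25047, 140) ≈ -178.91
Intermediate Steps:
Function('I')(P) = Add(P, Pow(P, 2)) (Function('I')(P) = Add(Pow(P, 2), P) = Add(P, Pow(P, 2)))
Mul(Function('C')(-16), Pow(Function('I')(Mul(Add(-87, 115), Pow(Add(103, 29), -1))), -1)) = Mul(-46, Pow(Mul(Mul(Add(-87, 115), Pow(Add(103, 29), -1)), Add(1, Mul(Add(-87, 115), Pow(Add(103, 29), -1)))), -1)) = Mul(-46, Pow(Mul(Mul(28, Pow(132, -1)), Add(1, Mul(28, Pow(132, -1)))), -1)) = Mul(-46, Pow(Mul(Mul(28, Rational(1, 132)), Add(1, Mul(28, Rational(1, 132)))), -1)) = Mul(-46, Pow(Mul(Rational(7, 33), Add(1, Rational(7, 33))), -1)) = Mul(-46, Pow(Mul(Rational(7, 33), Rational(40, 33)), -1)) = Mul(-46, Pow(Rational(280, 1089), -1)) = Mul(-46, Rational(1089, 280)) = Rational(-25047, 140)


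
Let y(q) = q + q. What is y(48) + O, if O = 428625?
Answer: 428721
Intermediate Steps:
y(q) = 2*q
y(48) + O = 2*48 + 428625 = 96 + 428625 = 428721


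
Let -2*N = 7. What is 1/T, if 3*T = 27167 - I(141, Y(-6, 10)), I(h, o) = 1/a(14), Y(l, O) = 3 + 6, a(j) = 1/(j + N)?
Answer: 6/54313 ≈ 0.00011047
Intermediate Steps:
N = -7/2 (N = -1/2*7 = -7/2 ≈ -3.5000)
a(j) = 1/(-7/2 + j) (a(j) = 1/(j - 7/2) = 1/(-7/2 + j))
Y(l, O) = 9
I(h, o) = 21/2 (I(h, o) = 1/(2/(-7 + 2*14)) = 1/(2/(-7 + 28)) = 1/(2/21) = 21/2)
T = 54313/6 (T = (27167 - 1*21/2)/3 = (27167 - 21/2)/3 = (1/3)*(54313/2) = 54313/6 ≈ 9052.2)
1/T = 1/(54313/6) = 6/54313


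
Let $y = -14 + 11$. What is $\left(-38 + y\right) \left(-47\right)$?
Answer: $1927$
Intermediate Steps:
$y = -3$
$\left(-38 + y\right) \left(-47\right) = \left(-38 - 3\right) \left(-47\right) = \left(-41\right) \left(-47\right) = 1927$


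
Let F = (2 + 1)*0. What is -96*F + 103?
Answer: 103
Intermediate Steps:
F = 0 (F = 3*0 = 0)
-96*F + 103 = -96*0 + 103 = 0 + 103 = 103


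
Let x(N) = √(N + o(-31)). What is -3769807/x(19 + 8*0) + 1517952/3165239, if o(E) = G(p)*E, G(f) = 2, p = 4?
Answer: 1517952/3165239 + 3769807*I*√43/43 ≈ 0.47957 + 5.7489e+5*I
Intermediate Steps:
o(E) = 2*E
x(N) = √(-62 + N) (x(N) = √(N + 2*(-31)) = √(N - 62) = √(-62 + N))
-3769807/x(19 + 8*0) + 1517952/3165239 = -3769807/√(-62 + (19 + 8*0)) + 1517952/3165239 = -3769807/√(-62 + (19 + 0)) + 1517952*(1/3165239) = -3769807/√(-62 + 19) + 1517952/3165239 = -3769807*(-I*√43/43) + 1517952/3165239 = -(-3769807)*I*√43/43 + 1517952/3165239 = 3769807*I*√43/43 + 1517952/3165239 = 1517952/3165239 + 3769807*I*√43/43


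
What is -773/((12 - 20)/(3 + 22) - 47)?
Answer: 19325/1183 ≈ 16.336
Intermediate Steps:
-773/((12 - 20)/(3 + 22) - 47) = -773/(-8/25 - 47) = -773/(-1183/25) = -25/1183*(-773) = 19325/1183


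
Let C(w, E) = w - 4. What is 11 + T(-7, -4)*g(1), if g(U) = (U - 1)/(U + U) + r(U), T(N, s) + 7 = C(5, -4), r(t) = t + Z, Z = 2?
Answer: -7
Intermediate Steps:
C(w, E) = -4 + w
r(t) = 2 + t (r(t) = t + 2 = 2 + t)
T(N, s) = -6 (T(N, s) = -7 + (-4 + 5) = -7 + 1 = -6)
g(U) = 2 + U + (-1 + U)/(2*U) (g(U) = (U - 1)/(U + U) + (2 + U) = (-1 + U)/((2*U)) + (2 + U) = (-1 + U)*(1/(2*U)) + (2 + U) = (-1 + U)/(2*U) + (2 + U) = 2 + U + (-1 + U)/(2*U))
11 + T(-7, -4)*g(1) = 11 - 6*(5/2 + 1 - 1/2/1) = 11 - 6*(5/2 + 1 - 1/2*1) = 11 - 6*(5/2 + 1 - 1/2) = 11 - 6*3 = 11 - 18 = -7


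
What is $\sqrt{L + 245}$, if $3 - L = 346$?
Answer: $7 i \sqrt{2} \approx 9.8995 i$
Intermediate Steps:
$L = -343$ ($L = 3 - 346 = -343$)
$\sqrt{L + 245} = \sqrt{-343 + 245} = \sqrt{-98} = 7 i \sqrt{2}$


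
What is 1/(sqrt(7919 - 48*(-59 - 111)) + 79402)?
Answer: 79402/6304661525 - sqrt(16079)/6304661525 ≈ 1.2574e-5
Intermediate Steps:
1/(sqrt(7919 - 48*(-59 - 111)) + 79402) = 1/(sqrt(7919 - 48*(-170)) + 79402) = 1/(sqrt(7919 + 8160) + 79402) = 1/(sqrt(16079) + 79402) = 1/(79402 + sqrt(16079))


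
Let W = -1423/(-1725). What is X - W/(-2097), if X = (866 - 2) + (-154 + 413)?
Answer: 4062257398/3617325 ≈ 1123.0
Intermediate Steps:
W = 1423/1725 (W = -1423*(-1/1725) = 1423/1725 ≈ 0.82493)
X = 1123 (X = 864 + 259 = 1123)
X - W/(-2097) = 1123 - 1423/(1725*(-2097)) = 1123 - 1423*(-1)/(1725*2097) = 1123 - 1*(-1423/3617325) = 1123 + 1423/3617325 = 4062257398/3617325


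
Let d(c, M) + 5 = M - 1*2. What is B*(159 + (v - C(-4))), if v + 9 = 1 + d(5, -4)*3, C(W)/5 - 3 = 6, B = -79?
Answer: -5767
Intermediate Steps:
C(W) = 45 (C(W) = 15 + 5*6 = 15 + 30 = 45)
d(c, M) = -7 + M (d(c, M) = -5 + (M - 1*2) = -5 + (M - 2) = -5 + (-2 + M) = -7 + M)
v = -41 (v = -9 + (1 + (-7 - 4)*3) = -9 + (1 - 11*3) = -9 + (1 - 33) = -9 - 32 = -41)
B*(159 + (v - C(-4))) = -79*(159 + (-41 - 1*45)) = -79*(159 + (-41 - 45)) = -79*(159 - 86) = -79*73 = -5767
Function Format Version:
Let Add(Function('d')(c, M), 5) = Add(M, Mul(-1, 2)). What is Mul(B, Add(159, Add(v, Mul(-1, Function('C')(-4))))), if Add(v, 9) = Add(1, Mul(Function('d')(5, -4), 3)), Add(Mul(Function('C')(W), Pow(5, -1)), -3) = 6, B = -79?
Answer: -5767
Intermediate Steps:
Function('C')(W) = 45 (Function('C')(W) = Add(15, Mul(5, 6)) = Add(15, 30) = 45)
Function('d')(c, M) = Add(-7, M) (Function('d')(c, M) = Add(-5, Add(M, Mul(-1, 2))) = Add(-5, Add(M, -2)) = Add(-5, Add(-2, M)) = Add(-7, M))
v = -41 (v = Add(-9, Add(1, Mul(Add(-7, -4), 3))) = Add(-9, Add(1, Mul(-11, 3))) = Add(-9, Add(1, -33)) = Add(-9, -32) = -41)
Mul(B, Add(159, Add(v, Mul(-1, Function('C')(-4))))) = Mul(-79, Add(159, Add(-41, Mul(-1, 45)))) = Mul(-79, Add(159, Add(-41, -45))) = Mul(-79, Add(159, -86)) = Mul(-79, 73) = -5767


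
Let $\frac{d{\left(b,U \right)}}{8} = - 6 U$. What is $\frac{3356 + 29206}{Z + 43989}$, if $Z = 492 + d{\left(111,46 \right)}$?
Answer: $\frac{3618}{4697} \approx 0.77028$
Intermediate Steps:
$d{\left(b,U \right)} = - 48 U$ ($d{\left(b,U \right)} = 8 \left(- 6 U\right) = - 48 U$)
$Z = -1716$ ($Z = 492 - 2208 = -1716$)
$\frac{3356 + 29206}{Z + 43989} = \frac{3356 + 29206}{-1716 + 43989} = \frac{32562}{42273} = 32562 \cdot \frac{1}{42273} = \frac{3618}{4697}$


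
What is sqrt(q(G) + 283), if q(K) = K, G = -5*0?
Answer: sqrt(283) ≈ 16.823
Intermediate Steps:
G = 0
sqrt(q(G) + 283) = sqrt(0 + 283) = sqrt(283)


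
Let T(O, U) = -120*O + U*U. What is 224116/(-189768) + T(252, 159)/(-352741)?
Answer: -19528460611/16734738522 ≈ -1.1669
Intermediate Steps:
T(O, U) = U² - 120*O (T(O, U) = -120*O + U² = U² - 120*O)
224116/(-189768) + T(252, 159)/(-352741) = 224116/(-189768) + (159² - 120*252)/(-352741) = 224116*(-1/189768) + (25281 - 30240)*(-1/352741) = -56029/47442 - 4959*(-1/352741) = -56029/47442 + 4959/352741 = -19528460611/16734738522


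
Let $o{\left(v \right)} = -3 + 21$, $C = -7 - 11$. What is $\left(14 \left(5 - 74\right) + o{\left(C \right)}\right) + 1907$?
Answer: $959$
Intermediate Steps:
$C = -18$ ($C = -7 - 11 = -18$)
$o{\left(v \right)} = 18$
$\left(14 \left(5 - 74\right) + o{\left(C \right)}\right) + 1907 = \left(14 \left(5 - 74\right) + 18\right) + 1907 = \left(14 \left(-69\right) + 18\right) + 1907 = \left(-966 + 18\right) + 1907 = -948 + 1907 = 959$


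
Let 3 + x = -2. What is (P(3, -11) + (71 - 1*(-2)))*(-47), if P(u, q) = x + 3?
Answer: -3337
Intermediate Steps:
x = -5 (x = -3 - 2 = -5)
P(u, q) = -2 (P(u, q) = -5 + 3 = -2)
(P(3, -11) + (71 - 1*(-2)))*(-47) = (-2 + (71 - 1*(-2)))*(-47) = (-2 + (71 + 2))*(-47) = (-2 + 73)*(-47) = 71*(-47) = -3337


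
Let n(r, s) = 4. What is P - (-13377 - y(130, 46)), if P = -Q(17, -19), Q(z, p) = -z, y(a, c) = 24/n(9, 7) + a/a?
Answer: 13401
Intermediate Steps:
y(a, c) = 7 (y(a, c) = 24/4 + a/a = 24*(1/4) + 1 = 6 + 1 = 7)
P = 17 (P = -(-1)*17 = -1*(-17) = 17)
P - (-13377 - y(130, 46)) = 17 - (-13377 - 1*7) = 17 - (-13377 - 7) = 17 - 1*(-13384) = 17 + 13384 = 13401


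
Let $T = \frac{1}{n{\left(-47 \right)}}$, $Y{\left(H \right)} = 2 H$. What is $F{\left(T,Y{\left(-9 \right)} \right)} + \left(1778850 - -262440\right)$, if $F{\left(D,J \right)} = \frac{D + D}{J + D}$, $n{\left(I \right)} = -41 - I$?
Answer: $\frac{218418028}{107} \approx 2.0413 \cdot 10^{6}$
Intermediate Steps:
$T = \frac{1}{6}$ ($T = \frac{1}{-41 - -47} = \frac{1}{-41 + 47} = \frac{1}{6} \approx 0.16667$)
$F{\left(D,J \right)} = \frac{2 D}{D + J}$
$F{\left(T,Y{\left(-9 \right)} \right)} + \left(1778850 - -262440\right) = 2 \cdot \frac{1}{6} \frac{1}{\frac{1}{6} + 2 \left(-9\right)} + \left(1778850 - -262440\right) = 2 \cdot \frac{1}{6} \frac{1}{\frac{1}{6} - 18} + \left(1778850 + 262440\right) = 2 \cdot \frac{1}{6} \frac{1}{- \frac{107}{6}} + 2041290 = 2 \cdot \frac{1}{6} \left(- \frac{6}{107}\right) + 2041290 = - \frac{2}{107} + 2041290 = \frac{218418028}{107}$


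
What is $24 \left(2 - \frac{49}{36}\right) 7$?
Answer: $\frac{322}{3} \approx 107.33$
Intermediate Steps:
$24 \left(2 - \frac{49}{36}\right) 7 = 24 \cdot \frac{23}{36} \cdot 7 = \frac{46}{3} \cdot 7 = \frac{322}{3}$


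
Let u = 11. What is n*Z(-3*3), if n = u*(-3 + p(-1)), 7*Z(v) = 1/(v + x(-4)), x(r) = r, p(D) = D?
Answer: 44/91 ≈ 0.48352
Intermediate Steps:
Z(v) = 1/(7*(-4 + v)) (Z(v) = 1/(7*(v - 4)) = 1/(7*(-4 + v)))
n = -44 (n = 11*(-3 - 1) = 11*(-4) = -44)
n*Z(-3*3) = -44/(7*(-4 - 3*3)) = -44/(7*(-4 - 9)) = -44/(7*(-13)) = -44*(-1)/(7*13) = -44*(-1/91) = 44/91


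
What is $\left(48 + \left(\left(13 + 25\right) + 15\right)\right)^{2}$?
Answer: $10201$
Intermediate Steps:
$\left(48 + \left(\left(13 + 25\right) + 15\right)\right)^{2} = \left(48 + \left(38 + 15\right)\right)^{2} = \left(48 + 53\right)^{2} = 101^{2} = 10201$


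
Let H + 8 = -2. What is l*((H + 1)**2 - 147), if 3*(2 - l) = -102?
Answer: -2376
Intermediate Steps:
l = 36 (l = 2 - 1/3*(-102) = 2 + 34 = 36)
H = -10 (H = -8 - 2 = -10)
l*((H + 1)**2 - 147) = 36*((-10 + 1)**2 - 147) = 36*((-9)**2 - 147) = 36*(81 - 147) = 36*(-66) = -2376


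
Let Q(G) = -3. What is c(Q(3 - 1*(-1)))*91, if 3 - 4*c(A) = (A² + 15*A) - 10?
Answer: 4459/4 ≈ 1114.8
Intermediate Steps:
c(A) = 13/4 - 15*A/4 - A²/4 (c(A) = ¾ - ((A² + 15*A) - 10)/4 = ¾ - (-10 + A² + 15*A)/4 = ¾ + (5/2 - 15*A/4 - A²/4) = 13/4 - 15*A/4 - A²/4)
c(Q(3 - 1*(-1)))*91 = (13/4 - 15/4*(-3) - ¼*(-3)²)*91 = (13/4 + 45/4 - ¼*9)*91 = (13/4 + 45/4 - 9/4)*91 = (49/4)*91 = 4459/4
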